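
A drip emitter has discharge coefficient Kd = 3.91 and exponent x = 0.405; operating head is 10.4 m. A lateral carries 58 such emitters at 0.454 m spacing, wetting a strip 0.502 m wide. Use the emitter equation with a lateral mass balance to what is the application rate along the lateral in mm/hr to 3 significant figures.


Approach: apply the emitter equation with a lateral mass balance, q = Kd*h^x; Q = n*q; rate = Q/(n*spacing*width).
Step 1 — single emitter flow (q = Kd*h^x):
  q = 3.91 * 10.4^0.405 = 10.094 L/hr
Step 2 — total lateral flow: Q = 58 * 10.094 = 585.47 L/hr
Step 3 — wetted area: A = 58 * 0.454 * 0.502 = 13.219 m^2
Step 4 — application rate: Q/A = 585.47/13.219 = 44.3 mm/hr
Therefore the application rate along the lateral = 44.3 mm/hr.


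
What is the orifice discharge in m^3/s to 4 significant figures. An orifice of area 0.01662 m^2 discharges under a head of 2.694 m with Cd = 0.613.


Approach: apply the orifice equation, Q = Cd*A*sqrt(2*g*h).
Q = 0.613 * 0.01662 * sqrt(2*9.81*2.694) = 0.07407 m^3/s
Therefore the orifice discharge = 0.07407 m^3/s.


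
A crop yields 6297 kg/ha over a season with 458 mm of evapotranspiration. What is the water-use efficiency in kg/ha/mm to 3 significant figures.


Approach: apply the water-use efficiency ratio, WUE = yield/ET.
WUE = 6297 / 458 = 13.7 kg/ha/mm
Therefore the water-use efficiency = 13.7 kg/ha/mm.


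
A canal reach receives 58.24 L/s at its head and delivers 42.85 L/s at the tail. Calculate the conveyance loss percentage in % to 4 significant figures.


Approach: apply the conveyance loss ratio, loss% = ((Q_head - Q_tail)/Q_head)*100.
loss = ((58.24 - 42.85)/58.24)*100 = 26.43 %
Therefore the conveyance loss percentage = 26.43 %.


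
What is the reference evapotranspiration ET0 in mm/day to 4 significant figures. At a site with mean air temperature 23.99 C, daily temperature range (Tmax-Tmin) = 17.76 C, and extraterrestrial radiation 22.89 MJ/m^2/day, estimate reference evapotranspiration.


Approach: apply the Hargreaves-Samani method, ET0 = 0.0023*(Tmean+17.8)*sqrt(Tmax-Tmin)*0.408*Ra.
ET0 = 0.0023*(23.99+17.8)*sqrt(17.76)*0.408*22.89 = 3.783 mm/day
Therefore the reference evapotranspiration ET0 = 3.783 mm/day.


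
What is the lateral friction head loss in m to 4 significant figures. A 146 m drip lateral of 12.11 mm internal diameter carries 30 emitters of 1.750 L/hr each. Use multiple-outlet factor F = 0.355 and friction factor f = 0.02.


Approach: apply Darcy-Weisbach with the multiple-outlet F-factor, Q = n*q/(3600*1000) m^3/s; v = Q/A; hf = F*f*(L/D)*(v^2/(2g)).
Q = 30*1.750/(3600*1000) = 1.45833e-05 m^3/s
A = pi*(12.11e-3/2)^2 = 1.15180e-04 m^2, so v = Q/A = 0.126613 m/s
hf = 0.355*0.02*(146/0.01211)*(0.126613^2/(2*9.81)) = 0.06994 m
Therefore the lateral friction head loss = 0.06994 m.


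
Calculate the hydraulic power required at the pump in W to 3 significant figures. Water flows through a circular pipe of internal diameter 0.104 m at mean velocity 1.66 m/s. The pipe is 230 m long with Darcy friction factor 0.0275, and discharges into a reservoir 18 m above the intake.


Approach: apply continuity + Darcy-Weisbach + hydraulic power, Q = A*v; hf = f*(L/D)*(v^2/(2g)); H = static + hf; P = rho*g*Q*H.
Step 1 — flow rate (continuity, Q = A*v):
  A = pi*(0.104/2)^2 = 0.0084949 m^2
  Q = 0.0084949 * 1.66 = 0.014101 m^3/s
Step 2 — friction head loss (Darcy-Weisbach):
  hf = 0.0275 * (230/0.104) * (1.66^2 / (2*9.81))
  hf = 8.5417 m
Step 3 — total head: H = 18 + 8.5417 = 26.542 m
Step 4 — hydraulic power (P = rho*g*Q*H):
  P = 1000 * 9.81 * 0.014101 * 26.542 = 3670 W
Therefore the hydraulic power required at the pump = 3670 W.


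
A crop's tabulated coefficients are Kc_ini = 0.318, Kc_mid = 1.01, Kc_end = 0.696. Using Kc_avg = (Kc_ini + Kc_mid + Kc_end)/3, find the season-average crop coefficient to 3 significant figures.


Kc_avg = (0.318 + 1.01 + 0.696)/3 = 0.675
Therefore the season-average crop coefficient = 0.675.


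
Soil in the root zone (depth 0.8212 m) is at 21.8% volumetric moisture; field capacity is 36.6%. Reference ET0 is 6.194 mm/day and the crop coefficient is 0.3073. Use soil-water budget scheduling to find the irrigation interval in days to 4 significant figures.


Approach: apply soil-water budget scheduling, SMD = (FC-theta)/100*depth*1000; ETc = ET0*Kc; interval = SMD/ETc.
Step 1 — soil moisture deficit:
  SMD = (36.6 - 21.8)/100 * 0.8212 * 1000 = 121.538 mm
Step 2 — daily crop ET (ETc = ET0*Kc):
  ETc = 6.194 * 0.3073 = 1.90342 mm/day
Step 3 — irrigation interval (SMD/ETc):
  interval = 121.538 / 1.90342 = 63.85 days
Therefore the irrigation interval = 63.85 days.


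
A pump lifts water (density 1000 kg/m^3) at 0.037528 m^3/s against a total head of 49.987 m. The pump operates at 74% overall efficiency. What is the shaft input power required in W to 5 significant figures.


Approach: apply hydraulic power then efficiency conversion, P = rho*g*Q*H; P_in = P/eta.
Step 1 — hydraulic power (P = rho*g*Q*H):
  P = 1000 * 9.81 * 0.037528 * 49.987 = 18402.70 W
Step 2 — input power: P_in = P/eta = 18402.70 / 0.74 = 24869 W
Therefore the shaft input power required = 24869 W.


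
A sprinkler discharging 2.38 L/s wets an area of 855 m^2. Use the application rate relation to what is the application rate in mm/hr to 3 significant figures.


Approach: apply the application rate relation, rate = (Q/A)*3600.
rate = (2.38 / 855) * 3600 = 10.0 mm/hr
Therefore the application rate = 10.0 mm/hr.


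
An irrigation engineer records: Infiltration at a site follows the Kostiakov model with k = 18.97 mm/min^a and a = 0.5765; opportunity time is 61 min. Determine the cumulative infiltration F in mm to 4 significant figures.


Approach: apply the Kostiakov infiltration equation, F = k*t^a.
F = 18.97 * 61^0.5765 = 202.9 mm
Therefore the cumulative infiltration F = 202.9 mm.


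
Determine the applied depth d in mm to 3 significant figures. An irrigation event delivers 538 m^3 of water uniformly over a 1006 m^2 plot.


Approach: apply depth from volume over area, d = (V/A)*1000.
d = (538 / 1006) * 1000 = 535 mm
Therefore the applied depth d = 535 mm.


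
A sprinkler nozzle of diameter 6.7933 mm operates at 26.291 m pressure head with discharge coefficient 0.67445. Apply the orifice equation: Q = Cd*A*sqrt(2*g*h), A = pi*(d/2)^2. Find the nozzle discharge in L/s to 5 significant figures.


A = pi*(6.7933e-3/2)^2 = 3.624528e-05 m^2
Q = 0.67445 * 3.624528e-05 * sqrt(2*9.81*26.291) * 1000 = 0.55521 L/s
Therefore the nozzle discharge = 0.55521 L/s.


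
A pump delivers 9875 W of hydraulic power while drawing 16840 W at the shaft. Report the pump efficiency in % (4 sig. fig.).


Approach: apply the efficiency ratio, eta = (P_out/P_in)*100.
eta = (9875 / 16840) * 100 = 58.64 %
Therefore the pump efficiency = 58.64 %.


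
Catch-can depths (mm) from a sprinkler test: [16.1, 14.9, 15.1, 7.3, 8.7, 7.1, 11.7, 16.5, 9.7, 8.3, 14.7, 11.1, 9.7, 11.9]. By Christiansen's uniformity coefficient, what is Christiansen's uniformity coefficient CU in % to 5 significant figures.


Approach: apply Christiansen's uniformity coefficient, CU = (1 - mean_abs_deviation/mean)*100.
mean = 11.62857 mm
mean |d_i - mean| = 2.785714 mm
CU = (1 - 2.785714/11.62857)*100 = 76.044 %
Therefore Christiansen's uniformity coefficient CU = 76.044 %.


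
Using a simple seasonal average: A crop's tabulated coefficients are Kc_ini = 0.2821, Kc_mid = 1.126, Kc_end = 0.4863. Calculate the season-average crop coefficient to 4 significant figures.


Approach: apply a simple seasonal average, Kc_avg = (Kc_ini + Kc_mid + Kc_end)/3.
Kc_avg = (0.2821 + 1.126 + 0.4863)/3 = 0.6315
Therefore the season-average crop coefficient = 0.6315.


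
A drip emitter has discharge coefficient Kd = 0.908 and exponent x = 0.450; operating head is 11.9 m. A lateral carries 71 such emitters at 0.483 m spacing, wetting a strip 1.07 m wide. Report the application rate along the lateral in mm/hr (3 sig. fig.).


Approach: apply the emitter equation with a lateral mass balance, q = Kd*h^x; Q = n*q; rate = Q/(n*spacing*width).
Step 1 — single emitter flow (q = Kd*h^x):
  q = 0.908 * 11.9^0.450 = 2.7675 L/hr
Step 2 — total lateral flow: Q = 71 * 2.7675 = 196.49 L/hr
Step 3 — wetted area: A = 71 * 0.483 * 1.07 = 36.694 m^2
Step 4 — application rate: Q/A = 196.49/36.694 = 5.35 mm/hr
Therefore the application rate along the lateral = 5.35 mm/hr.


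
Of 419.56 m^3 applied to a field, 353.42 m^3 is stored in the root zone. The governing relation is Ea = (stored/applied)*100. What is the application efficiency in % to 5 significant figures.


Ea = (353.42/419.56)*100 = 84.236 %
Therefore the application efficiency = 84.236 %.


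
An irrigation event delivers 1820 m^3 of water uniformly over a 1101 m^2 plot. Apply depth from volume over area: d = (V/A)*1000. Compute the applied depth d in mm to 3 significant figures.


d = (1820 / 1101) * 1000 = 1650 mm
Therefore the applied depth d = 1650 mm.


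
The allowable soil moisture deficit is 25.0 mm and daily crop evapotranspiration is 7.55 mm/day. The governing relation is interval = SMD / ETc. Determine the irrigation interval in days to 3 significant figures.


interval = 25.0 / 7.55 = 3.31 days
Therefore the irrigation interval = 3.31 days.


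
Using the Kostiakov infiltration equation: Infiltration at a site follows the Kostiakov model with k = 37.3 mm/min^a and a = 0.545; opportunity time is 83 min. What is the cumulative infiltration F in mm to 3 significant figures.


Approach: apply the Kostiakov infiltration equation, F = k*t^a.
F = 37.3 * 83^0.545 = 415 mm
Therefore the cumulative infiltration F = 415 mm.


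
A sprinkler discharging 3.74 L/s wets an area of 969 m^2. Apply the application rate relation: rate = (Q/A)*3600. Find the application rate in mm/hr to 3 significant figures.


rate = (3.74 / 969) * 3600 = 13.9 mm/hr
Therefore the application rate = 13.9 mm/hr.


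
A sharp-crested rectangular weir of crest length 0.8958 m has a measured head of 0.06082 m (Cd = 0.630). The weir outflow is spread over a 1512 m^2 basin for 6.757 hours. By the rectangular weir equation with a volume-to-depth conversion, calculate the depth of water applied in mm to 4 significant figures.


Approach: apply the rectangular weir equation with a volume-to-depth conversion, Q = (2/3)*Cd*L*sqrt(2g)*H^1.5; d = Q*t/A * 1000.
Step 1 — weir discharge:
  Q = (2/3)*0.630*0.8958*sqrt(2*9.81)*0.06082^1.5 = 0.0249965 m^3/s
Step 2 — volume: V = 0.0249965 * 6.757*3600 = 608.045 m^3
Step 3 — depth: d = V/A * 1000 = 608.045/1512 * 1000 = 402.1 mm
Therefore the depth of water applied = 402.1 mm.


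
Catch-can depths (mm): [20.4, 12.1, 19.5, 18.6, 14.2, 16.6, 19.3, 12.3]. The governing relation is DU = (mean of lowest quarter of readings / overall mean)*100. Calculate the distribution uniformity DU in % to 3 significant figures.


sorted lowest 2 of 8: [12.1, 12.3] -> mean = 12.200 mm
overall mean = 16.625 mm
DU = (12.200/16.625)*100 = 73.4 %
Therefore the distribution uniformity DU = 73.4 %.


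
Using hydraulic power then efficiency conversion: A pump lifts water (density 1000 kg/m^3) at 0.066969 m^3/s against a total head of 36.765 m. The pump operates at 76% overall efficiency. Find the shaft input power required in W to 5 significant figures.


Approach: apply hydraulic power then efficiency conversion, P = rho*g*Q*H; P_in = P/eta.
Step 1 — hydraulic power (P = rho*g*Q*H):
  P = 1000 * 9.81 * 0.066969 * 36.765 = 24153.35 W
Step 2 — input power: P_in = P/eta = 24153.35 / 0.76 = 31781 W
Therefore the shaft input power required = 31781 W.


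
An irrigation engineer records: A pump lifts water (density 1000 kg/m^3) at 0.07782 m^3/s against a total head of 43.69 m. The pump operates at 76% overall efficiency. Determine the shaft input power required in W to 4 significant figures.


Approach: apply hydraulic power then efficiency conversion, P = rho*g*Q*H; P_in = P/eta.
Step 1 — hydraulic power (P = rho*g*Q*H):
  P = 1000 * 9.81 * 0.07782 * 43.69 = 33353.6 W
Step 2 — input power: P_in = P/eta = 33353.6 / 0.76 = 43890 W
Therefore the shaft input power required = 43890 W.


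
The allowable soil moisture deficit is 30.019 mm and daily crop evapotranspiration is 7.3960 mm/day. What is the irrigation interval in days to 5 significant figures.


Approach: apply the irrigation interval relation, interval = SMD / ETc.
interval = 30.019 / 7.3960 = 4.0588 days
Therefore the irrigation interval = 4.0588 days.


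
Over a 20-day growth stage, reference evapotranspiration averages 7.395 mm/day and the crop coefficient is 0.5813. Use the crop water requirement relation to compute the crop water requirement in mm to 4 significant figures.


Approach: apply the crop water requirement relation, CWR = ET0 * Kc * days.
CWR = 7.395 * 0.5813 * 20 = 85.97 mm
Therefore the crop water requirement = 85.97 mm.


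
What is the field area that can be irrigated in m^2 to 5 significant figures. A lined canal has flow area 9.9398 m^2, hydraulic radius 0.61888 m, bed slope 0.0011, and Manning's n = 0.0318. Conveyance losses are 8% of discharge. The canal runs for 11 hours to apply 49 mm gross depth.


Approach: apply Manning's equation with a conveyance and depth budget, Q = (1/n)*A*R^(2/3)*S^(1/2); Q_field = Q*(1-loss); Area = Q_field*t/(d/1000).
Step 1 — canal discharge (Manning's equation):
  Q = (1/0.0318) * 9.9398 * 0.61888^(2/3) * 0.0011^(1/2) = 7.528663 m^3/s
Step 2 — delivered flow: Q_field = 7.528663*(1 - 8/100) = 6.926370 m^3/s
Step 3 — volume delivered: V = 6.926370 * 11*3600 = 274284.2 m^3
Step 4 — area served: A = V / (depth/1000) = 274284.2 / 0.049 = 5597600 m^2
Therefore the field area that can be irrigated = 5597600 m^2.


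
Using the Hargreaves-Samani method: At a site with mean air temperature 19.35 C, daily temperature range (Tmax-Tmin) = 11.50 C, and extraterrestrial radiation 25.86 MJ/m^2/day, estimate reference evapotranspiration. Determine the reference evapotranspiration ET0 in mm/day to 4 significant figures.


Approach: apply the Hargreaves-Samani method, ET0 = 0.0023*(Tmean+17.8)*sqrt(Tmax-Tmin)*0.408*Ra.
ET0 = 0.0023*(19.35+17.8)*sqrt(11.50)*0.408*25.86 = 3.057 mm/day
Therefore the reference evapotranspiration ET0 = 3.057 mm/day.


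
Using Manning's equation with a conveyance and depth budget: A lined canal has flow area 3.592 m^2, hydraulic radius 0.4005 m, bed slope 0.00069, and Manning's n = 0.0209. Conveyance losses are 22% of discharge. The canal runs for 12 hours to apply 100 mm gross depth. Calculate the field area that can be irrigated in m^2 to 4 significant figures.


Approach: apply Manning's equation with a conveyance and depth budget, Q = (1/n)*A*R^(2/3)*S^(1/2); Q_field = Q*(1-loss); Area = Q_field*t/(d/1000).
Step 1 — canal discharge (Manning's equation):
  Q = (1/0.0209) * 3.592 * 0.4005^(2/3) * 0.00069^(1/2) = 2.45292 m^3/s
Step 2 — delivered flow: Q_field = 2.45292*(1 - 22/100) = 1.91328 m^3/s
Step 3 — volume delivered: V = 1.91328 * 12*3600 = 82653.5 m^3
Step 4 — area served: A = V / (depth/1000) = 82653.5 / 0.1 = 826500 m^2
Therefore the field area that can be irrigated = 826500 m^2.


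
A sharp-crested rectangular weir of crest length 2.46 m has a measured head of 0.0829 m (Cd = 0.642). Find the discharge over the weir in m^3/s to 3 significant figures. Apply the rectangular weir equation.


Approach: apply the rectangular weir equation, Q = (2/3)*Cd*L*sqrt(2g)*H^1.5.
Q = (2/3)*0.642*2.46*sqrt(2*9.81)*0.0829^1.5 = 0.111 m^3/s
Therefore the discharge over the weir = 0.111 m^3/s.


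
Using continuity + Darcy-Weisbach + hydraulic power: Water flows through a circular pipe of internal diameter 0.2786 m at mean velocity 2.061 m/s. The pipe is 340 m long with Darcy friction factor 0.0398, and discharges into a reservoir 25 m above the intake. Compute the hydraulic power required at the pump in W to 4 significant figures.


Approach: apply continuity + Darcy-Weisbach + hydraulic power, Q = A*v; hf = f*(L/D)*(v^2/(2g)); H = static + hf; P = rho*g*Q*H.
Step 1 — flow rate (continuity, Q = A*v):
  A = pi*(0.2786/2)^2 = 0.0609610 m^2
  Q = 0.0609610 * 2.061 = 0.125641 m^3/s
Step 2 — friction head loss (Darcy-Weisbach):
  hf = 0.0398 * (340/0.2786) * (2.061^2 / (2*9.81))
  hf = 10.5157 m
Step 3 — total head: H = 25 + 10.5157 = 35.5157 m
Step 4 — hydraulic power (P = rho*g*Q*H):
  P = 1000 * 9.81 * 0.125641 * 35.5157 = 43770 W
Therefore the hydraulic power required at the pump = 43770 W.


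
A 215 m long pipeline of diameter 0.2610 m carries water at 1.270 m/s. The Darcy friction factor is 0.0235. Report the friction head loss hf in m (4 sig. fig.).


Approach: apply the Darcy-Weisbach equation, hf = f*(L/D)*(v^2/(2g)).
hf = 0.0235 * (215/0.2610) * (1.270^2 / (2*9.81))
hf = 1.591 m
Therefore the friction head loss hf = 1.591 m.


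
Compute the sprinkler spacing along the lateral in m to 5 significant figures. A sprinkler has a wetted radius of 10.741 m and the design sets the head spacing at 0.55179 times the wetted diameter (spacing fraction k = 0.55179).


Approach: apply the sprinkler spacing rule (spacing as a fraction of wetted diameter), S = k*(2*R).
S = 0.55179 * (2 * 10.741) = 11.854 m
Therefore the sprinkler spacing along the lateral = 11.854 m.


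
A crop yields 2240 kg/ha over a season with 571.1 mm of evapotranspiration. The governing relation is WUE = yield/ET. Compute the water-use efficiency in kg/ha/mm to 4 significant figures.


WUE = 2240 / 571.1 = 3.922 kg/ha/mm
Therefore the water-use efficiency = 3.922 kg/ha/mm.


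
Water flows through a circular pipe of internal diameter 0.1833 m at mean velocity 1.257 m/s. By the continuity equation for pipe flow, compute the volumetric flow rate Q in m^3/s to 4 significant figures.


Approach: apply the continuity equation for pipe flow, Q = A * v with A = pi*(D/2)^2.
A = pi*(0.1833/2)^2 = 0.0263885 m^2
Q = 0.0263885 * 1.257 = 0.03317 m^3/s
Therefore the volumetric flow rate Q = 0.03317 m^3/s.


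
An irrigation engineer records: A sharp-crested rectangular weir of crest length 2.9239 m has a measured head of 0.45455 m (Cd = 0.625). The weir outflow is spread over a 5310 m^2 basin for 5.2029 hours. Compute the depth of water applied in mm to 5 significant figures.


Approach: apply the rectangular weir equation with a volume-to-depth conversion, Q = (2/3)*Cd*L*sqrt(2g)*H^1.5; d = Q*t/A * 1000.
Step 1 — weir discharge:
  Q = (2/3)*0.625*2.9239*sqrt(2*9.81)*0.45455^1.5 = 1.653763 m^3/s
Step 2 — volume: V = 1.653763 * 5.2029*3600 = 30975.71 m^3
Step 3 — depth: d = V/A * 1000 = 30975.71/5310 * 1000 = 5833.5 mm
Therefore the depth of water applied = 5833.5 mm.


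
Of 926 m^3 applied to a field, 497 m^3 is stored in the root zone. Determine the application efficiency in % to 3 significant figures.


Approach: apply the application efficiency ratio, Ea = (stored/applied)*100.
Ea = (497/926)*100 = 53.7 %
Therefore the application efficiency = 53.7 %.


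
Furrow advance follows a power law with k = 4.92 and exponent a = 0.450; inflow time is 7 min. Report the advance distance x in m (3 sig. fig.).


Approach: apply the power-law advance function, x = k*t^a.
x = 4.92 * 7^0.450 = 11.8 m
Therefore the advance distance x = 11.8 m.


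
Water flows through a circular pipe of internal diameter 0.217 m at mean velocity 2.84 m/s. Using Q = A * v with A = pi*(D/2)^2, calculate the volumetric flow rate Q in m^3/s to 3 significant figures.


A = pi*(0.217/2)^2 = 0.036984 m^2
Q = 0.036984 * 2.84 = 0.105 m^3/s
Therefore the volumetric flow rate Q = 0.105 m^3/s.


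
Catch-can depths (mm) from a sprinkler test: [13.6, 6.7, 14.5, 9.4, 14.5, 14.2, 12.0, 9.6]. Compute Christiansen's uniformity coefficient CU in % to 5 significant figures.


Approach: apply Christiansen's uniformity coefficient, CU = (1 - mean_abs_deviation/mean)*100.
mean = 11.81250 mm
mean |d_i - mean| = 2.434375 mm
CU = (1 - 2.434375/11.81250)*100 = 79.392 %
Therefore Christiansen's uniformity coefficient CU = 79.392 %.


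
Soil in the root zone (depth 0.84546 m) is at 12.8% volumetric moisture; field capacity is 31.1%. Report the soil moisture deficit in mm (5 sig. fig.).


Approach: apply the soil moisture deficit relation, SMD = (FC - theta)/100 * depth * 1000.
SMD = (31.1 - 12.8)/100 * 0.84546 * 1000 = 154.72 mm
Therefore the soil moisture deficit = 154.72 mm.


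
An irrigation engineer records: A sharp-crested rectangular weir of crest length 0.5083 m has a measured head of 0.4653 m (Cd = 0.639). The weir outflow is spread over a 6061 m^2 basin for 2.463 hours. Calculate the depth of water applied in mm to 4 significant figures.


Approach: apply the rectangular weir equation with a volume-to-depth conversion, Q = (2/3)*Cd*L*sqrt(2g)*H^1.5; d = Q*t/A * 1000.
Step 1 — weir discharge:
  Q = (2/3)*0.639*0.5083*sqrt(2*9.81)*0.4653^1.5 = 0.304424 m^3/s
Step 2 — volume: V = 0.304424 * 2.463*3600 = 2699.27 m^3
Step 3 — depth: d = V/A * 1000 = 2699.27/6061 * 1000 = 445.3 mm
Therefore the depth of water applied = 445.3 mm.


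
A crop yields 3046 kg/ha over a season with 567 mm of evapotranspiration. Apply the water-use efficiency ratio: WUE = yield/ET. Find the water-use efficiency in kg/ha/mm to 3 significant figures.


WUE = 3046 / 567 = 5.37 kg/ha/mm
Therefore the water-use efficiency = 5.37 kg/ha/mm.


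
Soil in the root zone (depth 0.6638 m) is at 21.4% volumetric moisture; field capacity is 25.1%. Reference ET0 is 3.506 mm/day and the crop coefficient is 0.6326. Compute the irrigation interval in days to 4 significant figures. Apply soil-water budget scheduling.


Approach: apply soil-water budget scheduling, SMD = (FC-theta)/100*depth*1000; ETc = ET0*Kc; interval = SMD/ETc.
Step 1 — soil moisture deficit:
  SMD = (25.1 - 21.4)/100 * 0.6638 * 1000 = 24.5606 mm
Step 2 — daily crop ET (ETc = ET0*Kc):
  ETc = 3.506 * 0.6326 = 2.21790 mm/day
Step 3 — irrigation interval (SMD/ETc):
  interval = 24.5606 / 2.21790 = 11.07 days
Therefore the irrigation interval = 11.07 days.


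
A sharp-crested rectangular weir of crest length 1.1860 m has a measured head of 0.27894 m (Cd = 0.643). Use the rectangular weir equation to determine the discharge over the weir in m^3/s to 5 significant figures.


Approach: apply the rectangular weir equation, Q = (2/3)*Cd*L*sqrt(2g)*H^1.5.
Q = (2/3)*0.643*1.1860*sqrt(2*9.81)*0.27894^1.5 = 0.33176 m^3/s
Therefore the discharge over the weir = 0.33176 m^3/s.


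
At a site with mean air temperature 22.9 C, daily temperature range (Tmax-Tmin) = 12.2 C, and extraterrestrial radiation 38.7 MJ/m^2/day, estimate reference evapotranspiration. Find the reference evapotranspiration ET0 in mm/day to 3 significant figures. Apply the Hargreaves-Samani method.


Approach: apply the Hargreaves-Samani method, ET0 = 0.0023*(Tmean+17.8)*sqrt(Tmax-Tmin)*0.408*Ra.
ET0 = 0.0023*(22.9+17.8)*sqrt(12.2)*0.408*38.7 = 5.16 mm/day
Therefore the reference evapotranspiration ET0 = 5.16 mm/day.


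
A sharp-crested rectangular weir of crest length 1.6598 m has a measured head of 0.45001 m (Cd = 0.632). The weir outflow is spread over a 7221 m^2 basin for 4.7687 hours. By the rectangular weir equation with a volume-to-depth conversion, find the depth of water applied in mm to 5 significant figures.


Approach: apply the rectangular weir equation with a volume-to-depth conversion, Q = (2/3)*Cd*L*sqrt(2g)*H^1.5; d = Q*t/A * 1000.
Step 1 — weir discharge:
  Q = (2/3)*0.632*1.6598*sqrt(2*9.81)*0.45001^1.5 = 0.9351135 m^3/s
Step 2 — volume: V = 0.9351135 * 4.7687*3600 = 16053.39 m^3
Step 3 — depth: d = V/A * 1000 = 16053.39/7221 * 1000 = 2223.2 mm
Therefore the depth of water applied = 2223.2 mm.


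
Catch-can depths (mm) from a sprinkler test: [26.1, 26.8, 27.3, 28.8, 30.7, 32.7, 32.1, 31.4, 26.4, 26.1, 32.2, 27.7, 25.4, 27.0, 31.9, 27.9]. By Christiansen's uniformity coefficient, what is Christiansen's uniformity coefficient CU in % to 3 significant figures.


Approach: apply Christiansen's uniformity coefficient, CU = (1 - mean_abs_deviation/mean)*100.
mean = 28.781 mm
mean |d_i - mean| = 2.2914 mm
CU = (1 - 2.2914/28.781)*100 = 92.0 %
Therefore Christiansen's uniformity coefficient CU = 92.0 %.


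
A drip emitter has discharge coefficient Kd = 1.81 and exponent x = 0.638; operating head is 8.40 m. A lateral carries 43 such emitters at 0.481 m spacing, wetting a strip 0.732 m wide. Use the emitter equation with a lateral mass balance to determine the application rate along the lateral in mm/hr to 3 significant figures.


Approach: apply the emitter equation with a lateral mass balance, q = Kd*h^x; Q = n*q; rate = Q/(n*spacing*width).
Step 1 — single emitter flow (q = Kd*h^x):
  q = 1.81 * 8.40^0.638 = 7.0367 L/hr
Step 2 — total lateral flow: Q = 43 * 7.0367 = 302.58 L/hr
Step 3 — wetted area: A = 43 * 0.481 * 0.732 = 15.140 m^2
Step 4 — application rate: Q/A = 302.58/15.140 = 20.0 mm/hr
Therefore the application rate along the lateral = 20.0 mm/hr.


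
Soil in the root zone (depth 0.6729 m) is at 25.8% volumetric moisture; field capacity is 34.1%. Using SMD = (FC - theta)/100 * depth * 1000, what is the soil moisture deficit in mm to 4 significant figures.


SMD = (34.1 - 25.8)/100 * 0.6729 * 1000 = 55.85 mm
Therefore the soil moisture deficit = 55.85 mm.


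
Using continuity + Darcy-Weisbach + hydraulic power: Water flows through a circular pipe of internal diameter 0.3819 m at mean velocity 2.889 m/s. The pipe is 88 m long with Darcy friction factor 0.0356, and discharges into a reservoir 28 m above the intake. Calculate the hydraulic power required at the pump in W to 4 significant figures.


Approach: apply continuity + Darcy-Weisbach + hydraulic power, Q = A*v; hf = f*(L/D)*(v^2/(2g)); H = static + hf; P = rho*g*Q*H.
Step 1 — flow rate (continuity, Q = A*v):
  A = pi*(0.3819/2)^2 = 0.114548 m^2
  Q = 0.114548 * 2.889 = 0.330930 m^3/s
Step 2 — friction head loss (Darcy-Weisbach):
  hf = 0.0356 * (88/0.3819) * (2.889^2 / (2*9.81))
  hf = 3.48963 m
Step 3 — total head: H = 28 + 3.48963 = 31.4896 m
Step 4 — hydraulic power (P = rho*g*Q*H):
  P = 1000 * 9.81 * 0.330930 * 31.4896 = 102200 W
Therefore the hydraulic power required at the pump = 102200 W.


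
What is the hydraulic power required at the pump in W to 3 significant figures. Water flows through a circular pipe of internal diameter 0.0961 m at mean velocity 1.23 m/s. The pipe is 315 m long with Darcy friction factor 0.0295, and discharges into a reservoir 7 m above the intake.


Approach: apply continuity + Darcy-Weisbach + hydraulic power, Q = A*v; hf = f*(L/D)*(v^2/(2g)); H = static + hf; P = rho*g*Q*H.
Step 1 — flow rate (continuity, Q = A*v):
  A = pi*(0.0961/2)^2 = 0.0072533 m^2
  Q = 0.0072533 * 1.23 = 0.0089216 m^3/s
Step 2 — friction head loss (Darcy-Weisbach):
  hf = 0.0295 * (315/0.0961) * (1.23^2 / (2*9.81))
  hf = 7.4562 m
Step 3 — total head: H = 7 + 7.4562 = 14.456 m
Step 4 — hydraulic power (P = rho*g*Q*H):
  P = 1000 * 9.81 * 0.0089216 * 14.456 = 1270 W
Therefore the hydraulic power required at the pump = 1270 W.


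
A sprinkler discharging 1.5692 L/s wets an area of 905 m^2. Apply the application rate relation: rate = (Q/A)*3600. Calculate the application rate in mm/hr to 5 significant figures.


rate = (1.5692 / 905) * 3600 = 6.2421 mm/hr
Therefore the application rate = 6.2421 mm/hr.


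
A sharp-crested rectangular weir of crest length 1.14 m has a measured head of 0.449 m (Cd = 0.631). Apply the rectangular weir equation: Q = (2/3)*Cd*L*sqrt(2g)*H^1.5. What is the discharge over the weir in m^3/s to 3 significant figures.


Q = (2/3)*0.631*1.14*sqrt(2*9.81)*0.449^1.5 = 0.639 m^3/s
Therefore the discharge over the weir = 0.639 m^3/s.


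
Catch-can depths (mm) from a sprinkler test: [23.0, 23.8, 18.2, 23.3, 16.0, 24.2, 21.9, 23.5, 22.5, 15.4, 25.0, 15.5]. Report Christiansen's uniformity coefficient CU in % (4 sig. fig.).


Approach: apply Christiansen's uniformity coefficient, CU = (1 - mean_abs_deviation/mean)*100.
mean = 21.0250 mm
mean |d_i - mean| = 3.16667 mm
CU = (1 - 3.16667/21.0250)*100 = 84.94 %
Therefore Christiansen's uniformity coefficient CU = 84.94 %.


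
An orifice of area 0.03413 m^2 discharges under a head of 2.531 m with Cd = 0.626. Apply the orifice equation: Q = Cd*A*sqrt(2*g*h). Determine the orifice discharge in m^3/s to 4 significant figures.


Q = 0.626 * 0.03413 * sqrt(2*9.81*2.531) = 0.1506 m^3/s
Therefore the orifice discharge = 0.1506 m^3/s.


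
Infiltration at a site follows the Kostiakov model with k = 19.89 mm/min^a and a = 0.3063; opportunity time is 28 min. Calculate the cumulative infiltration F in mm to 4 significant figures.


Approach: apply the Kostiakov infiltration equation, F = k*t^a.
F = 19.89 * 28^0.3063 = 55.19 mm
Therefore the cumulative infiltration F = 55.19 mm.


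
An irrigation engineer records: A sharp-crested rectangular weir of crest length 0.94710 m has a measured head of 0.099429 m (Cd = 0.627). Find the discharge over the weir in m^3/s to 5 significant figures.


Approach: apply the rectangular weir equation, Q = (2/3)*Cd*L*sqrt(2g)*H^1.5.
Q = (2/3)*0.627*0.94710*sqrt(2*9.81)*0.099429^1.5 = 0.054978 m^3/s
Therefore the discharge over the weir = 0.054978 m^3/s.


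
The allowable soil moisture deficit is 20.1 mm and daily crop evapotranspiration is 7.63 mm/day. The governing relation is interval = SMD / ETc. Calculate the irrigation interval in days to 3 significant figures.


interval = 20.1 / 7.63 = 2.63 days
Therefore the irrigation interval = 2.63 days.


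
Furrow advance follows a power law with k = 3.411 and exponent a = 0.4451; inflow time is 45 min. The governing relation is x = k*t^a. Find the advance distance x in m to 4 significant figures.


x = 3.411 * 45^0.4451 = 18.57 m
Therefore the advance distance x = 18.57 m.


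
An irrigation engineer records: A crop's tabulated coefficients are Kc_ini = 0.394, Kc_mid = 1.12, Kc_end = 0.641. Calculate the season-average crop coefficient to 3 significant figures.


Approach: apply a simple seasonal average, Kc_avg = (Kc_ini + Kc_mid + Kc_end)/3.
Kc_avg = (0.394 + 1.12 + 0.641)/3 = 0.718
Therefore the season-average crop coefficient = 0.718.


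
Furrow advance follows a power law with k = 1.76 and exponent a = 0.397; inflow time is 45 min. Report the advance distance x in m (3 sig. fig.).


Approach: apply the power-law advance function, x = k*t^a.
x = 1.76 * 45^0.397 = 7.98 m
Therefore the advance distance x = 7.98 m.


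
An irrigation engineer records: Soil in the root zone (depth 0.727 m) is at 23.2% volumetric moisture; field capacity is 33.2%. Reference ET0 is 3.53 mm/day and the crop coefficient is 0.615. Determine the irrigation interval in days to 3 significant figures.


Approach: apply soil-water budget scheduling, SMD = (FC-theta)/100*depth*1000; ETc = ET0*Kc; interval = SMD/ETc.
Step 1 — soil moisture deficit:
  SMD = (33.2 - 23.2)/100 * 0.727 * 1000 = 72.700 mm
Step 2 — daily crop ET (ETc = ET0*Kc):
  ETc = 3.53 * 0.615 = 2.1709 mm/day
Step 3 — irrigation interval (SMD/ETc):
  interval = 72.700 / 2.1709 = 33.5 days
Therefore the irrigation interval = 33.5 days.


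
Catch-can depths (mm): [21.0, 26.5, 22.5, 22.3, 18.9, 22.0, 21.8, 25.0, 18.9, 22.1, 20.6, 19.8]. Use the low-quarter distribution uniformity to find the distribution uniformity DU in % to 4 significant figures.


Approach: apply the low-quarter distribution uniformity, DU = (mean of lowest quarter of readings / overall mean)*100.
sorted lowest 3 of 12: [18.9, 18.9, 19.8] -> mean = 19.2000 mm
overall mean = 21.7833 mm
DU = (19.2000/21.7833)*100 = 88.14 %
Therefore the distribution uniformity DU = 88.14 %.


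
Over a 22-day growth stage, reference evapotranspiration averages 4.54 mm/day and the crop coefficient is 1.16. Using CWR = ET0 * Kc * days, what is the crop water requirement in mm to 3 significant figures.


CWR = 4.54 * 1.16 * 22 = 116 mm
Therefore the crop water requirement = 116 mm.


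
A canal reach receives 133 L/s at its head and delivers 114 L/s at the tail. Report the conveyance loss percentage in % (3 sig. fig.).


Approach: apply the conveyance loss ratio, loss% = ((Q_head - Q_tail)/Q_head)*100.
loss = ((133 - 114)/133)*100 = 14.3 %
Therefore the conveyance loss percentage = 14.3 %.


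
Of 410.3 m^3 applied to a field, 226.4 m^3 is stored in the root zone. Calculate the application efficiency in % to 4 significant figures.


Approach: apply the application efficiency ratio, Ea = (stored/applied)*100.
Ea = (226.4/410.3)*100 = 55.18 %
Therefore the application efficiency = 55.18 %.


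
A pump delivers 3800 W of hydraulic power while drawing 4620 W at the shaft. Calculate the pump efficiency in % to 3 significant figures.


Approach: apply the efficiency ratio, eta = (P_out/P_in)*100.
eta = (3800 / 4620) * 100 = 82.3 %
Therefore the pump efficiency = 82.3 %.


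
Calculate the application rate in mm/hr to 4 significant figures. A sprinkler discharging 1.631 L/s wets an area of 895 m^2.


Approach: apply the application rate relation, rate = (Q/A)*3600.
rate = (1.631 / 895) * 3600 = 6.560 mm/hr
Therefore the application rate = 6.560 mm/hr.


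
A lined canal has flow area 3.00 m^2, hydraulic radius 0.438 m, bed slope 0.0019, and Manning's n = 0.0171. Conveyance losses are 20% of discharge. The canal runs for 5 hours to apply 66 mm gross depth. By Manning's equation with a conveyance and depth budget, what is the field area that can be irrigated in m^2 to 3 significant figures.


Approach: apply Manning's equation with a conveyance and depth budget, Q = (1/n)*A*R^(2/3)*S^(1/2); Q_field = Q*(1-loss); Area = Q_field*t/(d/1000).
Step 1 — canal discharge (Manning's equation):
  Q = (1/0.0171) * 3.00 * 0.438^(2/3) * 0.0019^(1/2) = 4.4105 m^3/s
Step 2 — delivered flow: Q_field = 4.4105*(1 - 20/100) = 3.5284 m^3/s
Step 3 — volume delivered: V = 3.5284 * 5*3600 = 63511 m^3
Step 4 — area served: A = V / (depth/1000) = 63511 / 0.066 = 962000 m^2
Therefore the field area that can be irrigated = 962000 m^2.


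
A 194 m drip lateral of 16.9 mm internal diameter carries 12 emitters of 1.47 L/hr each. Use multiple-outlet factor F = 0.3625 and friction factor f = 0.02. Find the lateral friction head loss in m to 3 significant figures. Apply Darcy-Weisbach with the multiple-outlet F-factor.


Approach: apply Darcy-Weisbach with the multiple-outlet F-factor, Q = n*q/(3600*1000) m^3/s; v = Q/A; hf = F*f*(L/D)*(v^2/(2g)).
Q = 12*1.47/(3600*1000) = 4.9000e-06 m^3/s
A = pi*(16.9e-3/2)^2 = 2.2432e-04 m^2, so v = Q/A = 0.021844 m/s
hf = 0.3625*0.02*(194/0.0169)*(0.021844^2/(2*9.81)) = 0.00202 m
Therefore the lateral friction head loss = 0.00202 m.


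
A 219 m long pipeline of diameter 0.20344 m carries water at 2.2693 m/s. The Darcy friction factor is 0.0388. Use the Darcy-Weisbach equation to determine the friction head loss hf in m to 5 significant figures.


Approach: apply the Darcy-Weisbach equation, hf = f*(L/D)*(v^2/(2g)).
hf = 0.0388 * (219/0.20344) * (2.2693^2 / (2*9.81))
hf = 10.963 m
Therefore the friction head loss hf = 10.963 m.


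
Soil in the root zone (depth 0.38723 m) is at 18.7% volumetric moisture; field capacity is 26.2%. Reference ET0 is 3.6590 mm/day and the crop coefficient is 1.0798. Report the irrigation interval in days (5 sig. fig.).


Approach: apply soil-water budget scheduling, SMD = (FC-theta)/100*depth*1000; ETc = ET0*Kc; interval = SMD/ETc.
Step 1 — soil moisture deficit:
  SMD = (26.2 - 18.7)/100 * 0.38723 * 1000 = 29.04225 mm
Step 2 — daily crop ET (ETc = ET0*Kc):
  ETc = 3.6590 * 1.0798 = 3.950988 mm/day
Step 3 — irrigation interval (SMD/ETc):
  interval = 29.04225 / 3.950988 = 7.3506 days
Therefore the irrigation interval = 7.3506 days.


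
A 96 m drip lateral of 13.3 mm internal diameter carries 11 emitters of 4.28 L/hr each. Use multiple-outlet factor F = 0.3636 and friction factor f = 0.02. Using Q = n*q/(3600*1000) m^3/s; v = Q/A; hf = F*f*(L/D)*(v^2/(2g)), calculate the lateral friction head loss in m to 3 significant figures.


Q = 11*4.28/(3600*1000) = 1.3078e-05 m^3/s
A = pi*(13.3e-3/2)^2 = 1.3893e-04 m^2, so v = Q/A = 0.094133 m/s
hf = 0.3636*0.02*(96/0.0133)*(0.094133^2/(2*9.81)) = 0.0237 m
Therefore the lateral friction head loss = 0.0237 m.


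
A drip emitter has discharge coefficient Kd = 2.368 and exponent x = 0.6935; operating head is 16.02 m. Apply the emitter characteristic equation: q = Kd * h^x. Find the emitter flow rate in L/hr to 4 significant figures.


q = 2.368 * 16.02^0.6935 = 16.21 L/hr
Therefore the emitter flow rate = 16.21 L/hr.


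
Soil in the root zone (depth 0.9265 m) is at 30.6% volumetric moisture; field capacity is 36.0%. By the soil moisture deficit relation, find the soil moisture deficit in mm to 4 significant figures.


Approach: apply the soil moisture deficit relation, SMD = (FC - theta)/100 * depth * 1000.
SMD = (36.0 - 30.6)/100 * 0.9265 * 1000 = 50.03 mm
Therefore the soil moisture deficit = 50.03 mm.


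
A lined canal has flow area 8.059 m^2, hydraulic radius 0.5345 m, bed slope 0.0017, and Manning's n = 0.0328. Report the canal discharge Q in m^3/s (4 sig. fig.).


Approach: apply Manning's equation, Q = (1/n)*A*R^(2/3)*S^(1/2).
Q = (1/0.0328) * 8.059 * 0.5345^(2/3) * 0.0017^(1/2) = 6.672 m^3/s
Therefore the canal discharge Q = 6.672 m^3/s.


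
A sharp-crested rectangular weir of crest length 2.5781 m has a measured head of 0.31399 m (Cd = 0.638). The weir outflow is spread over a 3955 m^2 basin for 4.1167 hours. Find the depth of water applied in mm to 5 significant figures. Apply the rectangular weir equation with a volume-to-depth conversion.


Approach: apply the rectangular weir equation with a volume-to-depth conversion, Q = (2/3)*Cd*L*sqrt(2g)*H^1.5; d = Q*t/A * 1000.
Step 1 — weir discharge:
  Q = (2/3)*0.638*2.5781*sqrt(2*9.81)*0.31399^1.5 = 0.8545794 m^3/s
Step 2 — volume: V = 0.8545794 * 4.1167*3600 = 12664.97 m^3
Step 3 — depth: d = V/A * 1000 = 12664.97/3955 * 1000 = 3202.3 mm
Therefore the depth of water applied = 3202.3 mm.


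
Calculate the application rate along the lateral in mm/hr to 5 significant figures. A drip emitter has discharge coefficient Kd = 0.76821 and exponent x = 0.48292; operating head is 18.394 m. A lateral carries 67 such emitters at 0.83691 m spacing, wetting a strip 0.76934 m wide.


Approach: apply the emitter equation with a lateral mass balance, q = Kd*h^x; Q = n*q; rate = Q/(n*spacing*width).
Step 1 — single emitter flow (q = Kd*h^x):
  q = 0.76821 * 18.394^0.48292 = 3.134854 L/hr
Step 2 — total lateral flow: Q = 67 * 3.134854 = 210.0352 L/hr
Step 3 — wetted area: A = 67 * 0.83691 * 0.76934 = 43.13918 m^2
Step 4 — application rate: Q/A = 210.0352/43.13918 = 4.8688 mm/hr
Therefore the application rate along the lateral = 4.8688 mm/hr.


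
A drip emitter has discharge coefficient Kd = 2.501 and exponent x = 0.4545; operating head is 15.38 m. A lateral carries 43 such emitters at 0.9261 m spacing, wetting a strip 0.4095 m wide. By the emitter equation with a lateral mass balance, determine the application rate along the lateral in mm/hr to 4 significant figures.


Approach: apply the emitter equation with a lateral mass balance, q = Kd*h^x; Q = n*q; rate = Q/(n*spacing*width).
Step 1 — single emitter flow (q = Kd*h^x):
  q = 2.501 * 15.38^0.4545 = 8.66135 L/hr
Step 2 — total lateral flow: Q = 43 * 8.66135 = 372.438 L/hr
Step 3 — wetted area: A = 43 * 0.9261 * 0.4095 = 16.3072 m^2
Step 4 — application rate: Q/A = 372.438/16.3072 = 22.84 mm/hr
Therefore the application rate along the lateral = 22.84 mm/hr.


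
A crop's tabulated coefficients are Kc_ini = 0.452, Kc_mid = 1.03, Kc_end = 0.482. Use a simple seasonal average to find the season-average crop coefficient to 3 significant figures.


Approach: apply a simple seasonal average, Kc_avg = (Kc_ini + Kc_mid + Kc_end)/3.
Kc_avg = (0.452 + 1.03 + 0.482)/3 = 0.655
Therefore the season-average crop coefficient = 0.655.
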